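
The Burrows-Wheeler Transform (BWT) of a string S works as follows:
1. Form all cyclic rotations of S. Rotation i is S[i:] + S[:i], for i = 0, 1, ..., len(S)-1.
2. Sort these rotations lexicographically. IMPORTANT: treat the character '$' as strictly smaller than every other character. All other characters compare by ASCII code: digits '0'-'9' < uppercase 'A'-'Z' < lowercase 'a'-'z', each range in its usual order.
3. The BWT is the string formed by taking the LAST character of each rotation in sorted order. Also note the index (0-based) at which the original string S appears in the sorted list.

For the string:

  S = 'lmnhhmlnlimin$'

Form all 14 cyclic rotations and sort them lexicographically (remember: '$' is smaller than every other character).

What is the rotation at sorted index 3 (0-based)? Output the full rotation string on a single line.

All 14 rotations (rotation i = S[i:]+S[:i]):
  rot[0] = lmnhhmlnlimin$
  rot[1] = mnhhmlnlimin$l
  rot[2] = nhhmlnlimin$lm
  rot[3] = hhmlnlimin$lmn
  rot[4] = hmlnlimin$lmnh
  rot[5] = mlnlimin$lmnhh
  rot[6] = lnlimin$lmnhhm
  rot[7] = nlimin$lmnhhml
  rot[8] = limin$lmnhhmln
  rot[9] = imin$lmnhhmlnl
  rot[10] = min$lmnhhmlnli
  rot[11] = in$lmnhhmlnlim
  rot[12] = n$lmnhhmlnlimi
  rot[13] = $lmnhhmlnlimin
Sorted (with $ < everything):
  sorted[0] = $lmnhhmlnlimin
  sorted[1] = hhmlnlimin$lmn
  sorted[2] = hmlnlimin$lmnh
  sorted[3] = imin$lmnhhmlnl
  sorted[4] = in$lmnhhmlnlim
  sorted[5] = limin$lmnhhmln
  sorted[6] = lmnhhmlnlimin$
  sorted[7] = lnlimin$lmnhhm
  sorted[8] = min$lmnhhmlnli
  sorted[9] = mlnlimin$lmnhh
  sorted[10] = mnhhmlnlimin$l
  sorted[11] = n$lmnhhmlnlimi
  sorted[12] = nhhmlnlimin$lm
  sorted[13] = nlimin$lmnhhml
sorted[3] = imin$lmnhhmlnl

Answer: imin$lmnhhmlnl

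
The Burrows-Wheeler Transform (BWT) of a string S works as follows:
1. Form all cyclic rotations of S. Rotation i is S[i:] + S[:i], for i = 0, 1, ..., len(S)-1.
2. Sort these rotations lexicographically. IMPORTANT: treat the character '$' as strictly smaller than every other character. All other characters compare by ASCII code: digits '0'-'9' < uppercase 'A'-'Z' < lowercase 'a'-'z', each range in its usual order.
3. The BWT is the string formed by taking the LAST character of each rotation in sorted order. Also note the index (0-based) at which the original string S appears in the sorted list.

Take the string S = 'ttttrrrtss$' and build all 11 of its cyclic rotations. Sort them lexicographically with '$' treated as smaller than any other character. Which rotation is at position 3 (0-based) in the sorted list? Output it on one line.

Answer: rtss$ttttrr

Derivation:
All 11 rotations (rotation i = S[i:]+S[:i]):
  rot[0] = ttttrrrtss$
  rot[1] = tttrrrtss$t
  rot[2] = ttrrrtss$tt
  rot[3] = trrrtss$ttt
  rot[4] = rrrtss$tttt
  rot[5] = rrtss$ttttr
  rot[6] = rtss$ttttrr
  rot[7] = tss$ttttrrr
  rot[8] = ss$ttttrrrt
  rot[9] = s$ttttrrrts
  rot[10] = $ttttrrrtss
Sorted (with $ < everything):
  sorted[0] = $ttttrrrtss
  sorted[1] = rrrtss$tttt
  sorted[2] = rrtss$ttttr
  sorted[3] = rtss$ttttrr
  sorted[4] = s$ttttrrrts
  sorted[5] = ss$ttttrrrt
  sorted[6] = trrrtss$ttt
  sorted[7] = tss$ttttrrr
  sorted[8] = ttrrrtss$tt
  sorted[9] = tttrrrtss$t
  sorted[10] = ttttrrrtss$
sorted[3] = rtss$ttttrr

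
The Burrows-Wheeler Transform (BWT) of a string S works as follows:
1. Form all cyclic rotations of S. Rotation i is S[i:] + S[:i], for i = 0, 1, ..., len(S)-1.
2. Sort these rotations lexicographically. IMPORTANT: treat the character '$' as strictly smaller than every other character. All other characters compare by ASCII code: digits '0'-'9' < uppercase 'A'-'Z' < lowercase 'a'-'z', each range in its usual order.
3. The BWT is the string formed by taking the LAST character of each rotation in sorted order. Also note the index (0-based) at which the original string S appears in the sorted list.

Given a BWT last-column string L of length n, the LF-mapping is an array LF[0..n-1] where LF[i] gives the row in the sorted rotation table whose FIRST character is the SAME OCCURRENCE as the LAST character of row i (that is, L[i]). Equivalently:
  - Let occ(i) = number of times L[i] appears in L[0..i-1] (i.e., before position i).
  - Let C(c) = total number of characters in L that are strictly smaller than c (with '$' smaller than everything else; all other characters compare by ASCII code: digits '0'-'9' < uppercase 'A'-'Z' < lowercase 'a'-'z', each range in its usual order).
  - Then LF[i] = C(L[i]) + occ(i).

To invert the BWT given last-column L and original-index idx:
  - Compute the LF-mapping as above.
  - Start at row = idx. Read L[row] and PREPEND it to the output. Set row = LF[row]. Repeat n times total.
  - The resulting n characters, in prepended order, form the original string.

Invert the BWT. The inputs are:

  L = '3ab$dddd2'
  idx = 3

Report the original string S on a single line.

Answer: a2ddddb3$

Derivation:
LF mapping: 2 3 4 0 5 6 7 8 1
Walk LF starting at row 3, prepending L[row]:
  step 1: row=3, L[3]='$', prepend. Next row=LF[3]=0
  step 2: row=0, L[0]='3', prepend. Next row=LF[0]=2
  step 3: row=2, L[2]='b', prepend. Next row=LF[2]=4
  step 4: row=4, L[4]='d', prepend. Next row=LF[4]=5
  step 5: row=5, L[5]='d', prepend. Next row=LF[5]=6
  step 6: row=6, L[6]='d', prepend. Next row=LF[6]=7
  step 7: row=7, L[7]='d', prepend. Next row=LF[7]=8
  step 8: row=8, L[8]='2', prepend. Next row=LF[8]=1
  step 9: row=1, L[1]='a', prepend. Next row=LF[1]=3
Reversed output: a2ddddb3$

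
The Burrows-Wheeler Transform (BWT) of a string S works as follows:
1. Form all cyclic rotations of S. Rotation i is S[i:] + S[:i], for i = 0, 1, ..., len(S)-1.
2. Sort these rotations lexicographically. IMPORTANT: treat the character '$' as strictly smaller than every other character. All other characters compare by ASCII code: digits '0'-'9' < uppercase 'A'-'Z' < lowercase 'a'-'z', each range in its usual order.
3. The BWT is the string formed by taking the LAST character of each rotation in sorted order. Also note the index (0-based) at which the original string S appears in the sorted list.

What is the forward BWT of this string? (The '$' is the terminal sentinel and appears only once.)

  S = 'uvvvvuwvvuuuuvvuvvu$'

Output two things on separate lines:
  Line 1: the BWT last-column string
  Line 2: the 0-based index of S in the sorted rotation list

Answer: uvvuuvu$vvvvvuwuvvuu
7

Derivation:
All 20 rotations (rotation i = S[i:]+S[:i]):
  rot[0] = uvvvvuwvvuuuuvvuvvu$
  rot[1] = vvvvuwvvuuuuvvuvvu$u
  rot[2] = vvvuwvvuuuuvvuvvu$uv
  rot[3] = vvuwvvuuuuvvuvvu$uvv
  rot[4] = vuwvvuuuuvvuvvu$uvvv
  rot[5] = uwvvuuuuvvuvvu$uvvvv
  rot[6] = wvvuuuuvvuvvu$uvvvvu
  rot[7] = vvuuuuvvuvvu$uvvvvuw
  rot[8] = vuuuuvvuvvu$uvvvvuwv
  rot[9] = uuuuvvuvvu$uvvvvuwvv
  rot[10] = uuuvvuvvu$uvvvvuwvvu
  rot[11] = uuvvuvvu$uvvvvuwvvuu
  rot[12] = uvvuvvu$uvvvvuwvvuuu
  rot[13] = vvuvvu$uvvvvuwvvuuuu
  rot[14] = vuvvu$uvvvvuwvvuuuuv
  rot[15] = uvvu$uvvvvuwvvuuuuvv
  rot[16] = vvu$uvvvvuwvvuuuuvvu
  rot[17] = vu$uvvvvuwvvuuuuvvuv
  rot[18] = u$uvvvvuwvvuuuuvvuvv
  rot[19] = $uvvvvuwvvuuuuvvuvvu
Sorted (with $ < everything):
  sorted[0] = $uvvvvuwvvuuuuvvuvvu  (last char: 'u')
  sorted[1] = u$uvvvvuwvvuuuuvvuvv  (last char: 'v')
  sorted[2] = uuuuvvuvvu$uvvvvuwvv  (last char: 'v')
  sorted[3] = uuuvvuvvu$uvvvvuwvvu  (last char: 'u')
  sorted[4] = uuvvuvvu$uvvvvuwvvuu  (last char: 'u')
  sorted[5] = uvvu$uvvvvuwvvuuuuvv  (last char: 'v')
  sorted[6] = uvvuvvu$uvvvvuwvvuuu  (last char: 'u')
  sorted[7] = uvvvvuwvvuuuuvvuvvu$  (last char: '$')
  sorted[8] = uwvvuuuuvvuvvu$uvvvv  (last char: 'v')
  sorted[9] = vu$uvvvvuwvvuuuuvvuv  (last char: 'v')
  sorted[10] = vuuuuvvuvvu$uvvvvuwv  (last char: 'v')
  sorted[11] = vuvvu$uvvvvuwvvuuuuv  (last char: 'v')
  sorted[12] = vuwvvuuuuvvuvvu$uvvv  (last char: 'v')
  sorted[13] = vvu$uvvvvuwvvuuuuvvu  (last char: 'u')
  sorted[14] = vvuuuuvvuvvu$uvvvvuw  (last char: 'w')
  sorted[15] = vvuvvu$uvvvvuwvvuuuu  (last char: 'u')
  sorted[16] = vvuwvvuuuuvvuvvu$uvv  (last char: 'v')
  sorted[17] = vvvuwvvuuuuvvuvvu$uv  (last char: 'v')
  sorted[18] = vvvvuwvvuuuuvvuvvu$u  (last char: 'u')
  sorted[19] = wvvuuuuvvuvvu$uvvvvu  (last char: 'u')
Last column: uvvuuvu$vvvvvuwuvvuu
Original string S is at sorted index 7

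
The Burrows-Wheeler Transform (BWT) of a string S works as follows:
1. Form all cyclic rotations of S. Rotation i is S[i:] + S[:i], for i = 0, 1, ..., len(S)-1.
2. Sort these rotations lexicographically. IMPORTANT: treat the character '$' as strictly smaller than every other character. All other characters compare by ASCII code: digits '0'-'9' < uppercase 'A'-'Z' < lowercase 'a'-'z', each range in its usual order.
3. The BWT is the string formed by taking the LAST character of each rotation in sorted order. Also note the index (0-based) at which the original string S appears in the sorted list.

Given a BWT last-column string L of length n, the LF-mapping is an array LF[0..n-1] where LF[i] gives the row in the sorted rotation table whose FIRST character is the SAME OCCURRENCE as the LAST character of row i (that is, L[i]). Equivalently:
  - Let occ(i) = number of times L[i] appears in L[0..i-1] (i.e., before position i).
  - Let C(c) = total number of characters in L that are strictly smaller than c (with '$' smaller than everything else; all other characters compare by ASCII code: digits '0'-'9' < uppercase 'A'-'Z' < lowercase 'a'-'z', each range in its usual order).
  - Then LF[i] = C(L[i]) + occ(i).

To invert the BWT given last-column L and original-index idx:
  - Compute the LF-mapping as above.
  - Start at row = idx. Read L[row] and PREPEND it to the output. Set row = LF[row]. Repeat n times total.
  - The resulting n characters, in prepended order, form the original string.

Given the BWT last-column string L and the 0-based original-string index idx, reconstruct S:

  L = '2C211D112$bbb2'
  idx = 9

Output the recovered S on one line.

LF mapping: 5 9 6 1 2 10 3 4 7 0 11 12 13 8
Walk LF starting at row 9, prepending L[row]:
  step 1: row=9, L[9]='$', prepend. Next row=LF[9]=0
  step 2: row=0, L[0]='2', prepend. Next row=LF[0]=5
  step 3: row=5, L[5]='D', prepend. Next row=LF[5]=10
  step 4: row=10, L[10]='b', prepend. Next row=LF[10]=11
  step 5: row=11, L[11]='b', prepend. Next row=LF[11]=12
  step 6: row=12, L[12]='b', prepend. Next row=LF[12]=13
  step 7: row=13, L[13]='2', prepend. Next row=LF[13]=8
  step 8: row=8, L[8]='2', prepend. Next row=LF[8]=7
  step 9: row=7, L[7]='1', prepend. Next row=LF[7]=4
  step 10: row=4, L[4]='1', prepend. Next row=LF[4]=2
  step 11: row=2, L[2]='2', prepend. Next row=LF[2]=6
  step 12: row=6, L[6]='1', prepend. Next row=LF[6]=3
  step 13: row=3, L[3]='1', prepend. Next row=LF[3]=1
  step 14: row=1, L[1]='C', prepend. Next row=LF[1]=9
Reversed output: C1121122bbbD2$

Answer: C1121122bbbD2$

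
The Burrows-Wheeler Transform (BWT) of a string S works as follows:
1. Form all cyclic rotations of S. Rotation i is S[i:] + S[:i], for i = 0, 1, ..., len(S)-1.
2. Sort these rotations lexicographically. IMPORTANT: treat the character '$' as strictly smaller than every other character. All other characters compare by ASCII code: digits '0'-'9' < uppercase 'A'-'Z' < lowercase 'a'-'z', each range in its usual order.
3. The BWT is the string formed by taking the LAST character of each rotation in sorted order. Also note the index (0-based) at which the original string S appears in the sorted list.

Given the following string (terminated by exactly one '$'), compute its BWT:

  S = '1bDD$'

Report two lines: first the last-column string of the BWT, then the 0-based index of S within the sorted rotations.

All 5 rotations (rotation i = S[i:]+S[:i]):
  rot[0] = 1bDD$
  rot[1] = bDD$1
  rot[2] = DD$1b
  rot[3] = D$1bD
  rot[4] = $1bDD
Sorted (with $ < everything):
  sorted[0] = $1bDD  (last char: 'D')
  sorted[1] = 1bDD$  (last char: '$')
  sorted[2] = D$1bD  (last char: 'D')
  sorted[3] = DD$1b  (last char: 'b')
  sorted[4] = bDD$1  (last char: '1')
Last column: D$Db1
Original string S is at sorted index 1

Answer: D$Db1
1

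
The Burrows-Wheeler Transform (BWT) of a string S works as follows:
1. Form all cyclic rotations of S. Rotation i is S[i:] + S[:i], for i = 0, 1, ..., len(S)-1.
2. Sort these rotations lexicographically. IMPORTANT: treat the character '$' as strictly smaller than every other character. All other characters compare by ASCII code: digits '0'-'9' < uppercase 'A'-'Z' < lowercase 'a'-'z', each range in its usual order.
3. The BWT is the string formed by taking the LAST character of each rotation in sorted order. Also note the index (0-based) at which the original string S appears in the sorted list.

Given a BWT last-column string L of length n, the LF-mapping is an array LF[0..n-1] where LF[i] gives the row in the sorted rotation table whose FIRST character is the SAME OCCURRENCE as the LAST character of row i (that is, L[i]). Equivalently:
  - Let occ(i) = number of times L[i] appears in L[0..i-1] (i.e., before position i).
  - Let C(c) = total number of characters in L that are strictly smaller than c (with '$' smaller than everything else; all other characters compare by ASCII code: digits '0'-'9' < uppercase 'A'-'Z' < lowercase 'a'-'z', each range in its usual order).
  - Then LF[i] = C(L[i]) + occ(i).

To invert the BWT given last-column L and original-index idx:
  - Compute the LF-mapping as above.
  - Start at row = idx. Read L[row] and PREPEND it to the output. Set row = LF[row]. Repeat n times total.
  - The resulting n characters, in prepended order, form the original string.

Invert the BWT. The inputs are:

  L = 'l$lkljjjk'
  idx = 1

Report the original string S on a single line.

Answer: jklkjljl$

Derivation:
LF mapping: 6 0 7 4 8 1 2 3 5
Walk LF starting at row 1, prepending L[row]:
  step 1: row=1, L[1]='$', prepend. Next row=LF[1]=0
  step 2: row=0, L[0]='l', prepend. Next row=LF[0]=6
  step 3: row=6, L[6]='j', prepend. Next row=LF[6]=2
  step 4: row=2, L[2]='l', prepend. Next row=LF[2]=7
  step 5: row=7, L[7]='j', prepend. Next row=LF[7]=3
  step 6: row=3, L[3]='k', prepend. Next row=LF[3]=4
  step 7: row=4, L[4]='l', prepend. Next row=LF[4]=8
  step 8: row=8, L[8]='k', prepend. Next row=LF[8]=5
  step 9: row=5, L[5]='j', prepend. Next row=LF[5]=1
Reversed output: jklkjljl$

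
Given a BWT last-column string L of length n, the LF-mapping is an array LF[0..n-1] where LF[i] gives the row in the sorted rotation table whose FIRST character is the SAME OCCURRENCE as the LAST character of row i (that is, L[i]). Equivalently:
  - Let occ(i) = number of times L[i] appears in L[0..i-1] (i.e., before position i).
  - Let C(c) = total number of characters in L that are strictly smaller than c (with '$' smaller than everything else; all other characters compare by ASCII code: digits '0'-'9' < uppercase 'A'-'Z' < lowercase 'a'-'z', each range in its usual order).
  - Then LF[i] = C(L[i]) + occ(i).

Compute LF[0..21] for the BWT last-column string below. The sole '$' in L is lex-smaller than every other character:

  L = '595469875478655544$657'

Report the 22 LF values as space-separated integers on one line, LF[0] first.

Answer: 5 20 6 1 12 21 18 15 7 2 16 19 13 8 9 10 3 4 0 14 11 17

Derivation:
Char counts: '$':1, '4':4, '5':7, '6':3, '7':3, '8':2, '9':2
C (first-col start): C('$')=0, C('4')=1, C('5')=5, C('6')=12, C('7')=15, C('8')=18, C('9')=20
L[0]='5': occ=0, LF[0]=C('5')+0=5+0=5
L[1]='9': occ=0, LF[1]=C('9')+0=20+0=20
L[2]='5': occ=1, LF[2]=C('5')+1=5+1=6
L[3]='4': occ=0, LF[3]=C('4')+0=1+0=1
L[4]='6': occ=0, LF[4]=C('6')+0=12+0=12
L[5]='9': occ=1, LF[5]=C('9')+1=20+1=21
L[6]='8': occ=0, LF[6]=C('8')+0=18+0=18
L[7]='7': occ=0, LF[7]=C('7')+0=15+0=15
L[8]='5': occ=2, LF[8]=C('5')+2=5+2=7
L[9]='4': occ=1, LF[9]=C('4')+1=1+1=2
L[10]='7': occ=1, LF[10]=C('7')+1=15+1=16
L[11]='8': occ=1, LF[11]=C('8')+1=18+1=19
L[12]='6': occ=1, LF[12]=C('6')+1=12+1=13
L[13]='5': occ=3, LF[13]=C('5')+3=5+3=8
L[14]='5': occ=4, LF[14]=C('5')+4=5+4=9
L[15]='5': occ=5, LF[15]=C('5')+5=5+5=10
L[16]='4': occ=2, LF[16]=C('4')+2=1+2=3
L[17]='4': occ=3, LF[17]=C('4')+3=1+3=4
L[18]='$': occ=0, LF[18]=C('$')+0=0+0=0
L[19]='6': occ=2, LF[19]=C('6')+2=12+2=14
L[20]='5': occ=6, LF[20]=C('5')+6=5+6=11
L[21]='7': occ=2, LF[21]=C('7')+2=15+2=17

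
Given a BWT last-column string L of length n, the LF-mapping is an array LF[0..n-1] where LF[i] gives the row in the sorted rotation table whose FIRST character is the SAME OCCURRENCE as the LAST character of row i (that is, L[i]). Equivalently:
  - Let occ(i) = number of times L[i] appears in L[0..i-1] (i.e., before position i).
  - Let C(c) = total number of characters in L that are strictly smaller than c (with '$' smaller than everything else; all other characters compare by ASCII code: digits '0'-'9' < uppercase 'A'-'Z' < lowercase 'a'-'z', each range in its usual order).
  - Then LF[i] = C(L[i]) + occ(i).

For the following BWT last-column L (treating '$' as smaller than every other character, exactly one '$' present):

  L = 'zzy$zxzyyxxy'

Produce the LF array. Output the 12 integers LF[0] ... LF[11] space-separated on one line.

Char counts: '$':1, 'x':3, 'y':4, 'z':4
C (first-col start): C('$')=0, C('x')=1, C('y')=4, C('z')=8
L[0]='z': occ=0, LF[0]=C('z')+0=8+0=8
L[1]='z': occ=1, LF[1]=C('z')+1=8+1=9
L[2]='y': occ=0, LF[2]=C('y')+0=4+0=4
L[3]='$': occ=0, LF[3]=C('$')+0=0+0=0
L[4]='z': occ=2, LF[4]=C('z')+2=8+2=10
L[5]='x': occ=0, LF[5]=C('x')+0=1+0=1
L[6]='z': occ=3, LF[6]=C('z')+3=8+3=11
L[7]='y': occ=1, LF[7]=C('y')+1=4+1=5
L[8]='y': occ=2, LF[8]=C('y')+2=4+2=6
L[9]='x': occ=1, LF[9]=C('x')+1=1+1=2
L[10]='x': occ=2, LF[10]=C('x')+2=1+2=3
L[11]='y': occ=3, LF[11]=C('y')+3=4+3=7

Answer: 8 9 4 0 10 1 11 5 6 2 3 7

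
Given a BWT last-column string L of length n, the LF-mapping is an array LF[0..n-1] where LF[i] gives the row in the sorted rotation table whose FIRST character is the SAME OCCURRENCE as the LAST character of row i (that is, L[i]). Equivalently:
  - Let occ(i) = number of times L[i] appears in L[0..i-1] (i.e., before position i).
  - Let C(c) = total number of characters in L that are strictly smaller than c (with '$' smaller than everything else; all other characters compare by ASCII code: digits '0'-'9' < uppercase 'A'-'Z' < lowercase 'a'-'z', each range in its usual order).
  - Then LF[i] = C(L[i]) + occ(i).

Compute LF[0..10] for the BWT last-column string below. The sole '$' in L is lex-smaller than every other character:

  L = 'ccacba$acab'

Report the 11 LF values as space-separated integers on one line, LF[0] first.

Char counts: '$':1, 'a':4, 'b':2, 'c':4
C (first-col start): C('$')=0, C('a')=1, C('b')=5, C('c')=7
L[0]='c': occ=0, LF[0]=C('c')+0=7+0=7
L[1]='c': occ=1, LF[1]=C('c')+1=7+1=8
L[2]='a': occ=0, LF[2]=C('a')+0=1+0=1
L[3]='c': occ=2, LF[3]=C('c')+2=7+2=9
L[4]='b': occ=0, LF[4]=C('b')+0=5+0=5
L[5]='a': occ=1, LF[5]=C('a')+1=1+1=2
L[6]='$': occ=0, LF[6]=C('$')+0=0+0=0
L[7]='a': occ=2, LF[7]=C('a')+2=1+2=3
L[8]='c': occ=3, LF[8]=C('c')+3=7+3=10
L[9]='a': occ=3, LF[9]=C('a')+3=1+3=4
L[10]='b': occ=1, LF[10]=C('b')+1=5+1=6

Answer: 7 8 1 9 5 2 0 3 10 4 6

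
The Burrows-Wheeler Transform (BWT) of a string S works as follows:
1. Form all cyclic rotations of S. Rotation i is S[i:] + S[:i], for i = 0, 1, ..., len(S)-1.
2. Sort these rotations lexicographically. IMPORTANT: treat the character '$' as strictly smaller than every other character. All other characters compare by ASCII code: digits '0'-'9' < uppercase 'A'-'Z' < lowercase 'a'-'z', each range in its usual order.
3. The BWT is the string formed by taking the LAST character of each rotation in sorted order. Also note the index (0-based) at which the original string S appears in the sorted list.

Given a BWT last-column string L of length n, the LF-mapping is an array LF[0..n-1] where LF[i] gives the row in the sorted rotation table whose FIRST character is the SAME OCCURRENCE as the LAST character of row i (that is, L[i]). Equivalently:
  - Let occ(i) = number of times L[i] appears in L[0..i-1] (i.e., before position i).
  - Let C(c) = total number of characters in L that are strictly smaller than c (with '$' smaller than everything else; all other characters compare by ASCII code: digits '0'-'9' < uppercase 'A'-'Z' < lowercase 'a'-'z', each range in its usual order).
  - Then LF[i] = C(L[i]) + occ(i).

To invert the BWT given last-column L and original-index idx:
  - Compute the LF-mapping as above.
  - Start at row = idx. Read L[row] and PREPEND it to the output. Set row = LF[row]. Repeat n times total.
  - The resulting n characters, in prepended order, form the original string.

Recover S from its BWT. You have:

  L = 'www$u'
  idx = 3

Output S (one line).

LF mapping: 2 3 4 0 1
Walk LF starting at row 3, prepending L[row]:
  step 1: row=3, L[3]='$', prepend. Next row=LF[3]=0
  step 2: row=0, L[0]='w', prepend. Next row=LF[0]=2
  step 3: row=2, L[2]='w', prepend. Next row=LF[2]=4
  step 4: row=4, L[4]='u', prepend. Next row=LF[4]=1
  step 5: row=1, L[1]='w', prepend. Next row=LF[1]=3
Reversed output: wuww$

Answer: wuww$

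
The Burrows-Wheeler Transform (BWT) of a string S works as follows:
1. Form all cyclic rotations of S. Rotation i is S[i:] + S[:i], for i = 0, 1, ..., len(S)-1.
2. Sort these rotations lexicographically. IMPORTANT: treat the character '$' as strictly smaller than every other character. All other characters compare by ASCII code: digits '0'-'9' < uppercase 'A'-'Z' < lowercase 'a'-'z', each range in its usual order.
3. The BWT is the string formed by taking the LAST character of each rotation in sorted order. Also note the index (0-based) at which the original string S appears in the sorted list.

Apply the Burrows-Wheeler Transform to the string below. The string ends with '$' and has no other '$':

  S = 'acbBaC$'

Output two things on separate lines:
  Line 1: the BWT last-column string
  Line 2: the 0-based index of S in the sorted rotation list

All 7 rotations (rotation i = S[i:]+S[:i]):
  rot[0] = acbBaC$
  rot[1] = cbBaC$a
  rot[2] = bBaC$ac
  rot[3] = BaC$acb
  rot[4] = aC$acbB
  rot[5] = C$acbBa
  rot[6] = $acbBaC
Sorted (with $ < everything):
  sorted[0] = $acbBaC  (last char: 'C')
  sorted[1] = BaC$acb  (last char: 'b')
  sorted[2] = C$acbBa  (last char: 'a')
  sorted[3] = aC$acbB  (last char: 'B')
  sorted[4] = acbBaC$  (last char: '$')
  sorted[5] = bBaC$ac  (last char: 'c')
  sorted[6] = cbBaC$a  (last char: 'a')
Last column: CbaB$ca
Original string S is at sorted index 4

Answer: CbaB$ca
4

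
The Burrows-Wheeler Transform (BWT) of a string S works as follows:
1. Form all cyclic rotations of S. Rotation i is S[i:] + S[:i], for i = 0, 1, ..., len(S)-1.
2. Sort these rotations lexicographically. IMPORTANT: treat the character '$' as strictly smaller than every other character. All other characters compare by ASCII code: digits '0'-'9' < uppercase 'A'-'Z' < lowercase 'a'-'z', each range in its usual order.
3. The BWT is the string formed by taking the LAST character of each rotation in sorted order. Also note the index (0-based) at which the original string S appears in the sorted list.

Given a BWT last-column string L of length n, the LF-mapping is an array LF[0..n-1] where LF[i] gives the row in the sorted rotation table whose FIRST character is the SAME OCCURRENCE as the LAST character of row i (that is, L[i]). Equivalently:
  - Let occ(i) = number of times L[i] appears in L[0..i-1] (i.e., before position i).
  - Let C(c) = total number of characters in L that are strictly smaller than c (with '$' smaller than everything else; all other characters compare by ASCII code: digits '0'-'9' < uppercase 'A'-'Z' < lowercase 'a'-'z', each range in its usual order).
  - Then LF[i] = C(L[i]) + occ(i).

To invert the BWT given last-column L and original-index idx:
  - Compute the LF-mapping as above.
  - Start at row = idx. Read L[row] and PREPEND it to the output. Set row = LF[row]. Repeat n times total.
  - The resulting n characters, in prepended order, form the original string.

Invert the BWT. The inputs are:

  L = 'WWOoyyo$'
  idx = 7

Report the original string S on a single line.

Answer: yoyoWOW$

Derivation:
LF mapping: 2 3 1 4 6 7 5 0
Walk LF starting at row 7, prepending L[row]:
  step 1: row=7, L[7]='$', prepend. Next row=LF[7]=0
  step 2: row=0, L[0]='W', prepend. Next row=LF[0]=2
  step 3: row=2, L[2]='O', prepend. Next row=LF[2]=1
  step 4: row=1, L[1]='W', prepend. Next row=LF[1]=3
  step 5: row=3, L[3]='o', prepend. Next row=LF[3]=4
  step 6: row=4, L[4]='y', prepend. Next row=LF[4]=6
  step 7: row=6, L[6]='o', prepend. Next row=LF[6]=5
  step 8: row=5, L[5]='y', prepend. Next row=LF[5]=7
Reversed output: yoyoWOW$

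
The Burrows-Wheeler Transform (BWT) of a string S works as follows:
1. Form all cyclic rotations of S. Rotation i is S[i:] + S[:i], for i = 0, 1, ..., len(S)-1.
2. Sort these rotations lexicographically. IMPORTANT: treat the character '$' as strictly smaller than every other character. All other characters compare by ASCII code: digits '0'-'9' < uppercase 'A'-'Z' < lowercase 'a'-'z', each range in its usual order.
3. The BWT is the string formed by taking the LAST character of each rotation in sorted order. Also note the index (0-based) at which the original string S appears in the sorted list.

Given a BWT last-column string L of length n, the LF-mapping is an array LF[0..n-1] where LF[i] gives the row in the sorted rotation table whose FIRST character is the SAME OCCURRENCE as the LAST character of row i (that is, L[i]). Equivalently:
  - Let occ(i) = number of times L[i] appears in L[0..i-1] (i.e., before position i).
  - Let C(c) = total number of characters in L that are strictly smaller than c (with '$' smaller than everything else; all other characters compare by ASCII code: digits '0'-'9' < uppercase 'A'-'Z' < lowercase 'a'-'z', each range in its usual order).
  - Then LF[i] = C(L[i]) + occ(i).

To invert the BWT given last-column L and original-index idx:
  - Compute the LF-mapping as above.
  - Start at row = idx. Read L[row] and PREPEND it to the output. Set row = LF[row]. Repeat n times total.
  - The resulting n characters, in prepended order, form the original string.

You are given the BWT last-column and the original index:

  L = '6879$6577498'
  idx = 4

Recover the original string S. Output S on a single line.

Answer: 67577848996$

Derivation:
LF mapping: 3 8 5 10 0 4 2 6 7 1 11 9
Walk LF starting at row 4, prepending L[row]:
  step 1: row=4, L[4]='$', prepend. Next row=LF[4]=0
  step 2: row=0, L[0]='6', prepend. Next row=LF[0]=3
  step 3: row=3, L[3]='9', prepend. Next row=LF[3]=10
  step 4: row=10, L[10]='9', prepend. Next row=LF[10]=11
  step 5: row=11, L[11]='8', prepend. Next row=LF[11]=9
  step 6: row=9, L[9]='4', prepend. Next row=LF[9]=1
  step 7: row=1, L[1]='8', prepend. Next row=LF[1]=8
  step 8: row=8, L[8]='7', prepend. Next row=LF[8]=7
  step 9: row=7, L[7]='7', prepend. Next row=LF[7]=6
  step 10: row=6, L[6]='5', prepend. Next row=LF[6]=2
  step 11: row=2, L[2]='7', prepend. Next row=LF[2]=5
  step 12: row=5, L[5]='6', prepend. Next row=LF[5]=4
Reversed output: 67577848996$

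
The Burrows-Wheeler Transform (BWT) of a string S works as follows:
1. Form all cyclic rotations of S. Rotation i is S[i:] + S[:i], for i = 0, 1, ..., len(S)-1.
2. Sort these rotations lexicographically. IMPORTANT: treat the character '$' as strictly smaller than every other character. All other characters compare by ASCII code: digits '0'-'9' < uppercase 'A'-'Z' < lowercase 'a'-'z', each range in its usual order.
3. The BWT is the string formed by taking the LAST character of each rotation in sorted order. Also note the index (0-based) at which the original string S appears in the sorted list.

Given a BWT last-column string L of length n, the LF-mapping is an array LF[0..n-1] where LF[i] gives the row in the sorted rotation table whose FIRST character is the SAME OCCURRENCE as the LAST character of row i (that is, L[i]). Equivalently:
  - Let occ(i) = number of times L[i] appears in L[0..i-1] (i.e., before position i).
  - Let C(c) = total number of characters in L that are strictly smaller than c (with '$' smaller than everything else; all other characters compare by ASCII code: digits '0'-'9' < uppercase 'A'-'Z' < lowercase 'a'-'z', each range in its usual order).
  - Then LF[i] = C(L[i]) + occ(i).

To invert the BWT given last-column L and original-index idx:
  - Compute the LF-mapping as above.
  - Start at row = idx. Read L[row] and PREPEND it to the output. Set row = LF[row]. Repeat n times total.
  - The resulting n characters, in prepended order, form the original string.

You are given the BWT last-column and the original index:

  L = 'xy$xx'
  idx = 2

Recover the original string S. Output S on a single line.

LF mapping: 1 4 0 2 3
Walk LF starting at row 2, prepending L[row]:
  step 1: row=2, L[2]='$', prepend. Next row=LF[2]=0
  step 2: row=0, L[0]='x', prepend. Next row=LF[0]=1
  step 3: row=1, L[1]='y', prepend. Next row=LF[1]=4
  step 4: row=4, L[4]='x', prepend. Next row=LF[4]=3
  step 5: row=3, L[3]='x', prepend. Next row=LF[3]=2
Reversed output: xxyx$

Answer: xxyx$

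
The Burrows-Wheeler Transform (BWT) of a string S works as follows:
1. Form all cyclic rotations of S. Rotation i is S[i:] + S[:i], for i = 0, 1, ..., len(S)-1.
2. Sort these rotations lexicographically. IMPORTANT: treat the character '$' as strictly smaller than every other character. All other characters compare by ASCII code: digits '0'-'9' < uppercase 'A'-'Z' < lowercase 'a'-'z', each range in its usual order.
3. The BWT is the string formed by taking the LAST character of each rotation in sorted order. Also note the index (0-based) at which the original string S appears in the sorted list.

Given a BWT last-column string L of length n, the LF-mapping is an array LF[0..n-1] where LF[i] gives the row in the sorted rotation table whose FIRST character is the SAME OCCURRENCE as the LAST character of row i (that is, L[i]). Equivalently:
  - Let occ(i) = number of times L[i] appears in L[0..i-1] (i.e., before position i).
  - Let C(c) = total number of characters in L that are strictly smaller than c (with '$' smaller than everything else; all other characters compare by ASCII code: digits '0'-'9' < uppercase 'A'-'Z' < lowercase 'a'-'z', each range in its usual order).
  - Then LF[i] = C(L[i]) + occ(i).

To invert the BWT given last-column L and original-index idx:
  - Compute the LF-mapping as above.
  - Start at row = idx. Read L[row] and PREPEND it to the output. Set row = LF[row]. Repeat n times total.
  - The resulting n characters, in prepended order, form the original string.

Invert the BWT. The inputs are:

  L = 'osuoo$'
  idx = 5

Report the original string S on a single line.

Answer: uooso$

Derivation:
LF mapping: 1 4 5 2 3 0
Walk LF starting at row 5, prepending L[row]:
  step 1: row=5, L[5]='$', prepend. Next row=LF[5]=0
  step 2: row=0, L[0]='o', prepend. Next row=LF[0]=1
  step 3: row=1, L[1]='s', prepend. Next row=LF[1]=4
  step 4: row=4, L[4]='o', prepend. Next row=LF[4]=3
  step 5: row=3, L[3]='o', prepend. Next row=LF[3]=2
  step 6: row=2, L[2]='u', prepend. Next row=LF[2]=5
Reversed output: uooso$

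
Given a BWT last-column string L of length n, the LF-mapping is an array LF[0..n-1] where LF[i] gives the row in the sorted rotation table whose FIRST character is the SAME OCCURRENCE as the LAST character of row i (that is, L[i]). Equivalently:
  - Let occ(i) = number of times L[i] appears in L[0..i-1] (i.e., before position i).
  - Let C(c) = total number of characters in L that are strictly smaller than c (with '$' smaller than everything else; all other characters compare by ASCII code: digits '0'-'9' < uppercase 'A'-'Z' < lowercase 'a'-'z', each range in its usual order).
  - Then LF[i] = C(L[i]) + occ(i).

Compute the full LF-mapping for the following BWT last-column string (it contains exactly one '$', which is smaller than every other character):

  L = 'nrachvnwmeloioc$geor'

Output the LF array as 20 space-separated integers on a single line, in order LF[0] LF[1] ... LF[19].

Char counts: '$':1, 'a':1, 'c':2, 'e':2, 'g':1, 'h':1, 'i':1, 'l':1, 'm':1, 'n':2, 'o':3, 'r':2, 'v':1, 'w':1
C (first-col start): C('$')=0, C('a')=1, C('c')=2, C('e')=4, C('g')=6, C('h')=7, C('i')=8, C('l')=9, C('m')=10, C('n')=11, C('o')=13, C('r')=16, C('v')=18, C('w')=19
L[0]='n': occ=0, LF[0]=C('n')+0=11+0=11
L[1]='r': occ=0, LF[1]=C('r')+0=16+0=16
L[2]='a': occ=0, LF[2]=C('a')+0=1+0=1
L[3]='c': occ=0, LF[3]=C('c')+0=2+0=2
L[4]='h': occ=0, LF[4]=C('h')+0=7+0=7
L[5]='v': occ=0, LF[5]=C('v')+0=18+0=18
L[6]='n': occ=1, LF[6]=C('n')+1=11+1=12
L[7]='w': occ=0, LF[7]=C('w')+0=19+0=19
L[8]='m': occ=0, LF[8]=C('m')+0=10+0=10
L[9]='e': occ=0, LF[9]=C('e')+0=4+0=4
L[10]='l': occ=0, LF[10]=C('l')+0=9+0=9
L[11]='o': occ=0, LF[11]=C('o')+0=13+0=13
L[12]='i': occ=0, LF[12]=C('i')+0=8+0=8
L[13]='o': occ=1, LF[13]=C('o')+1=13+1=14
L[14]='c': occ=1, LF[14]=C('c')+1=2+1=3
L[15]='$': occ=0, LF[15]=C('$')+0=0+0=0
L[16]='g': occ=0, LF[16]=C('g')+0=6+0=6
L[17]='e': occ=1, LF[17]=C('e')+1=4+1=5
L[18]='o': occ=2, LF[18]=C('o')+2=13+2=15
L[19]='r': occ=1, LF[19]=C('r')+1=16+1=17

Answer: 11 16 1 2 7 18 12 19 10 4 9 13 8 14 3 0 6 5 15 17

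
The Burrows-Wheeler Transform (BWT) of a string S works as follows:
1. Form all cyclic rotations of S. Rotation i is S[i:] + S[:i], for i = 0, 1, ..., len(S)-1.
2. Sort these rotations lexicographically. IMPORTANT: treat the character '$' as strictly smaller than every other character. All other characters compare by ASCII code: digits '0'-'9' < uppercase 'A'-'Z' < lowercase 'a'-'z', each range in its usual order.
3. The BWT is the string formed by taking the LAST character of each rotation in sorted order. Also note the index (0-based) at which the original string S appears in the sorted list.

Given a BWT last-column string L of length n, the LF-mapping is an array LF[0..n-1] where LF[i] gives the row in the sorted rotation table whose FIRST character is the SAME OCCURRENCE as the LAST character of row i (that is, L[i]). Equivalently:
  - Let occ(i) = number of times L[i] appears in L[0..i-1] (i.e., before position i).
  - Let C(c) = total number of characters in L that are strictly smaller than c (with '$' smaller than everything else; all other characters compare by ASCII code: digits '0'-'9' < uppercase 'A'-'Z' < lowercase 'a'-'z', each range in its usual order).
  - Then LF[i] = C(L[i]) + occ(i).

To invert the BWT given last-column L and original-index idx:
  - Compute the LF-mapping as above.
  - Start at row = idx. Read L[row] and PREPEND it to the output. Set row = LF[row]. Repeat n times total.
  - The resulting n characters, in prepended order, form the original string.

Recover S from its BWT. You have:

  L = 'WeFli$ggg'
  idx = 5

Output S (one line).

Answer: giggleFW$

Derivation:
LF mapping: 2 3 1 8 7 0 4 5 6
Walk LF starting at row 5, prepending L[row]:
  step 1: row=5, L[5]='$', prepend. Next row=LF[5]=0
  step 2: row=0, L[0]='W', prepend. Next row=LF[0]=2
  step 3: row=2, L[2]='F', prepend. Next row=LF[2]=1
  step 4: row=1, L[1]='e', prepend. Next row=LF[1]=3
  step 5: row=3, L[3]='l', prepend. Next row=LF[3]=8
  step 6: row=8, L[8]='g', prepend. Next row=LF[8]=6
  step 7: row=6, L[6]='g', prepend. Next row=LF[6]=4
  step 8: row=4, L[4]='i', prepend. Next row=LF[4]=7
  step 9: row=7, L[7]='g', prepend. Next row=LF[7]=5
Reversed output: giggleFW$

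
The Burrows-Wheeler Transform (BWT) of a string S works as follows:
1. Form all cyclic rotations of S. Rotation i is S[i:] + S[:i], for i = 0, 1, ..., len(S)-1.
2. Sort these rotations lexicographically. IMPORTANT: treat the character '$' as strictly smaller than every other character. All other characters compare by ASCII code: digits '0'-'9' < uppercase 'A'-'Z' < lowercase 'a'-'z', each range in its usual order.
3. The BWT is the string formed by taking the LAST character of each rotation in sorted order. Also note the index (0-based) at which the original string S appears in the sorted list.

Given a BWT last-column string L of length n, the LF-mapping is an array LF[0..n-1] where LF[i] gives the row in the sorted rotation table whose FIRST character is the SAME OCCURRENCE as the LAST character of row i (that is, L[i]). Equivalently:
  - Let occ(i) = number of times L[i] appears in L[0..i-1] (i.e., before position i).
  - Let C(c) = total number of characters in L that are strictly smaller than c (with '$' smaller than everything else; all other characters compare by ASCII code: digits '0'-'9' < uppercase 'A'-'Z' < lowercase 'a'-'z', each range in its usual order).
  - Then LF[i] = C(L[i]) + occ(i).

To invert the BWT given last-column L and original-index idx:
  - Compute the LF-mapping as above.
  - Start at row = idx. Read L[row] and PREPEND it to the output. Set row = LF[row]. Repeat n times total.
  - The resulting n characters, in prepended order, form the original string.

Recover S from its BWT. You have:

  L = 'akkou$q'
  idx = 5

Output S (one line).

LF mapping: 1 2 3 4 6 0 5
Walk LF starting at row 5, prepending L[row]:
  step 1: row=5, L[5]='$', prepend. Next row=LF[5]=0
  step 2: row=0, L[0]='a', prepend. Next row=LF[0]=1
  step 3: row=1, L[1]='k', prepend. Next row=LF[1]=2
  step 4: row=2, L[2]='k', prepend. Next row=LF[2]=3
  step 5: row=3, L[3]='o', prepend. Next row=LF[3]=4
  step 6: row=4, L[4]='u', prepend. Next row=LF[4]=6
  step 7: row=6, L[6]='q', prepend. Next row=LF[6]=5
Reversed output: quokka$

Answer: quokka$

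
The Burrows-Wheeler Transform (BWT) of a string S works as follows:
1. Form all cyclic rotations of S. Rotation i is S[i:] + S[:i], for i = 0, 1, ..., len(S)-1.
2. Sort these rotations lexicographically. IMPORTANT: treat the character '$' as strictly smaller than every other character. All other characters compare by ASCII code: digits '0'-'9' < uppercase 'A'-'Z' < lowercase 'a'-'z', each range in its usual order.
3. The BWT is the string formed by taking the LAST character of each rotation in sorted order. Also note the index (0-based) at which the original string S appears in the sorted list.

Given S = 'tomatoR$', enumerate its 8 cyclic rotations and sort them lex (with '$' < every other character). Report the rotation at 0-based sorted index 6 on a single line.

Answer: toR$toma

Derivation:
All 8 rotations (rotation i = S[i:]+S[:i]):
  rot[0] = tomatoR$
  rot[1] = omatoR$t
  rot[2] = matoR$to
  rot[3] = atoR$tom
  rot[4] = toR$toma
  rot[5] = oR$tomat
  rot[6] = R$tomato
  rot[7] = $tomatoR
Sorted (with $ < everything):
  sorted[0] = $tomatoR
  sorted[1] = R$tomato
  sorted[2] = atoR$tom
  sorted[3] = matoR$to
  sorted[4] = oR$tomat
  sorted[5] = omatoR$t
  sorted[6] = toR$toma
  sorted[7] = tomatoR$
sorted[6] = toR$toma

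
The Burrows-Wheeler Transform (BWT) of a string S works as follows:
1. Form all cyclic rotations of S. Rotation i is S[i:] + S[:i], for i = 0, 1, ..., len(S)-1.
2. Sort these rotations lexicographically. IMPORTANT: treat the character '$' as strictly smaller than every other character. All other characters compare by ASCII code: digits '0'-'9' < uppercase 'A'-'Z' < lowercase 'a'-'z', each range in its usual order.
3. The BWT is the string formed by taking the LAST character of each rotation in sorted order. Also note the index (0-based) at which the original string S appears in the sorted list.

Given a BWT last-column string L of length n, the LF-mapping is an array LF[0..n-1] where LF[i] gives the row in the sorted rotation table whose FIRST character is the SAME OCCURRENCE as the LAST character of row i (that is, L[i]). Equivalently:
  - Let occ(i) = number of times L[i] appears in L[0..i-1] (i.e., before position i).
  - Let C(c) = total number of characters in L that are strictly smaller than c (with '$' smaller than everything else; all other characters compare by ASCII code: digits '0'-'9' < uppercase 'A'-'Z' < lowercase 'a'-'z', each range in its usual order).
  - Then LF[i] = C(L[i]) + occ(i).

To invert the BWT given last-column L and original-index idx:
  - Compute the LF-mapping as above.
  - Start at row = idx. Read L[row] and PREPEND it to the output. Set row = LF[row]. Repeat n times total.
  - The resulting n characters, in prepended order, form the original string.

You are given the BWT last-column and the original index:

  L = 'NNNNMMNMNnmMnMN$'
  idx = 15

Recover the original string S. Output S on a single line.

Answer: nNnNMNMMNNMMmNN$

Derivation:
LF mapping: 6 7 8 9 1 2 10 3 11 14 13 4 15 5 12 0
Walk LF starting at row 15, prepending L[row]:
  step 1: row=15, L[15]='$', prepend. Next row=LF[15]=0
  step 2: row=0, L[0]='N', prepend. Next row=LF[0]=6
  step 3: row=6, L[6]='N', prepend. Next row=LF[6]=10
  step 4: row=10, L[10]='m', prepend. Next row=LF[10]=13
  step 5: row=13, L[13]='M', prepend. Next row=LF[13]=5
  step 6: row=5, L[5]='M', prepend. Next row=LF[5]=2
  step 7: row=2, L[2]='N', prepend. Next row=LF[2]=8
  step 8: row=8, L[8]='N', prepend. Next row=LF[8]=11
  step 9: row=11, L[11]='M', prepend. Next row=LF[11]=4
  step 10: row=4, L[4]='M', prepend. Next row=LF[4]=1
  step 11: row=1, L[1]='N', prepend. Next row=LF[1]=7
  step 12: row=7, L[7]='M', prepend. Next row=LF[7]=3
  step 13: row=3, L[3]='N', prepend. Next row=LF[3]=9
  step 14: row=9, L[9]='n', prepend. Next row=LF[9]=14
  step 15: row=14, L[14]='N', prepend. Next row=LF[14]=12
  step 16: row=12, L[12]='n', prepend. Next row=LF[12]=15
Reversed output: nNnNMNMMNNMMmNN$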